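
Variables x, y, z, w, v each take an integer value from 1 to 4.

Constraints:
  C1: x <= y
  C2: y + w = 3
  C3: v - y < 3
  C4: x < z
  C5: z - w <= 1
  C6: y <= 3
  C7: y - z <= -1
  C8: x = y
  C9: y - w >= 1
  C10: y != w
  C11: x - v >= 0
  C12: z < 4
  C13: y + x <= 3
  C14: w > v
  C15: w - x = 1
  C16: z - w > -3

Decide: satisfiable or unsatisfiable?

Unsatisfiable

Constraints 5, 7, and 9 give y − w ≥ 1, w − z ≥ -1, z − y ≥ 1.
Adding all 3 inequalities: the left sides telescope to 0, and the right sides sum to 1 + (-1) + 1 = 1. So 0 ≥ 1, which is false.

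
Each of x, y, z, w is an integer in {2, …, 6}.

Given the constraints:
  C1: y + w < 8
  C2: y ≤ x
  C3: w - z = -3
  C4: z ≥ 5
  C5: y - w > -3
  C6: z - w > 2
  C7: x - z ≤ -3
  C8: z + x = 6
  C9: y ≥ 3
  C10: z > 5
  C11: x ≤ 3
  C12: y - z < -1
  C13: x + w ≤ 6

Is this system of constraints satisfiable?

From constraint 4: z ≥ 5. From constraints 2 and 9: x ≥ y ≥ 3. Hence z + x ≥ 8. But constraint 8 requires z + x = 6, and 6 < 8. Contradiction.

Unsatisfiable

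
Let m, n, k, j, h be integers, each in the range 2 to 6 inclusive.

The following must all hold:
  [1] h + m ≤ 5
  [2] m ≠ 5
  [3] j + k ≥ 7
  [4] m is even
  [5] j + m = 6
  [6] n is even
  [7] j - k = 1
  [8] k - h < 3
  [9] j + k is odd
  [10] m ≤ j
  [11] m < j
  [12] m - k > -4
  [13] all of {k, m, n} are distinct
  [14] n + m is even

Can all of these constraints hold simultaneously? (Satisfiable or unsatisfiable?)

Setting (m, n, k, j, h) = (2, 4, 3, 4, 2) satisfies everything: constraint 1: h + m = 4; constraint 3: j + k = 7, and the others follow.

Satisfiable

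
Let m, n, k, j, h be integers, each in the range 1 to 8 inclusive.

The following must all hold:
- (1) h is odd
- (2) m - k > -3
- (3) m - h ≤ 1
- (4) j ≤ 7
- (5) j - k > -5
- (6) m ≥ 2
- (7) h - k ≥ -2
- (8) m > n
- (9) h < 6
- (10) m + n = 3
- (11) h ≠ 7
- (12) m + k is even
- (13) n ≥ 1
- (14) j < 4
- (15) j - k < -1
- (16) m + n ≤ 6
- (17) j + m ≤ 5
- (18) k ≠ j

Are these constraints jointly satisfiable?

Satisfiable

The assignment m = 2, n = 1, k = 4, j = 2, h = 3 works:
  constraint 2 holds since m - k = -2.
  constraint 3 holds since m - h = -1.
The rest check out directly.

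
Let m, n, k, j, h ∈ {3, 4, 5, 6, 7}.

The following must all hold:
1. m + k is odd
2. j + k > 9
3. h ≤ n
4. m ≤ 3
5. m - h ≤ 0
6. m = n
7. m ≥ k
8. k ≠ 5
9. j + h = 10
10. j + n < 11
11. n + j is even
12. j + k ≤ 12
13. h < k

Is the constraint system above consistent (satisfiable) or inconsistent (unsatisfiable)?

Constraints 5, 7, and 13 give k ≤ m, m ≤ h, h < k. Chaining: k ≤ m ≤ h < k, which forces k < k — impossible.

Unsatisfiable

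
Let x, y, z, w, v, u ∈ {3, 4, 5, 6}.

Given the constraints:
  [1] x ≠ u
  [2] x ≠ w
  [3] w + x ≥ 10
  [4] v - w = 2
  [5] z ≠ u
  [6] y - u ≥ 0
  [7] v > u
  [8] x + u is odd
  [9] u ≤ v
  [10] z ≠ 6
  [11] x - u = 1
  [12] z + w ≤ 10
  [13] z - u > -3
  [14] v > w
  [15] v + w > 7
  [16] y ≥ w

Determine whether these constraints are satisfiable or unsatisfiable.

Satisfiable

Setting (x, y, z, w, v, u) = (6, 5, 4, 4, 6, 5) satisfies everything: constraint 3: w + x = 10; constraint 4: v - w = 2, and the others follow.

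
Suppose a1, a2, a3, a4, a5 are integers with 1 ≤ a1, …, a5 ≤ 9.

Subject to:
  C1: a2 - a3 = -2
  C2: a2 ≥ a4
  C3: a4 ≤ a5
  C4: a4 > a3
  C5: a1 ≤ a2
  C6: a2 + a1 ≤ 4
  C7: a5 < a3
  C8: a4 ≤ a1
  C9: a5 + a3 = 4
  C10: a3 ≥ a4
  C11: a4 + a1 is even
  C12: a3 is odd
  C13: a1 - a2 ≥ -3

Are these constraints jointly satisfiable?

Constraints 3, 4, and 7 give a4 ≤ a5, a5 < a3, a3 < a4. Chaining: a4 ≤ a5 < a3 < a4, which forces a4 < a4 — impossible.

Unsatisfiable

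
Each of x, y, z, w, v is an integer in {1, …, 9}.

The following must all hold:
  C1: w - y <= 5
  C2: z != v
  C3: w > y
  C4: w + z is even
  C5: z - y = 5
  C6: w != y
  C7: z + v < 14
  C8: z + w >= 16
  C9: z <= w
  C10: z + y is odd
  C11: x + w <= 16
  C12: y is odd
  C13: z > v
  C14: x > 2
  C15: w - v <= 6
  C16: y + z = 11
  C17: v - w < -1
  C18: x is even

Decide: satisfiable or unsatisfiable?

Satisfiable

Try x = 8, y = 3, z = 8, w = 8, v = 5.
Check constraint 1: w - y = 5; constraint 5: z - y = 5; constraint 7: z + v = 13. The remaining constraints are straightforward to verify.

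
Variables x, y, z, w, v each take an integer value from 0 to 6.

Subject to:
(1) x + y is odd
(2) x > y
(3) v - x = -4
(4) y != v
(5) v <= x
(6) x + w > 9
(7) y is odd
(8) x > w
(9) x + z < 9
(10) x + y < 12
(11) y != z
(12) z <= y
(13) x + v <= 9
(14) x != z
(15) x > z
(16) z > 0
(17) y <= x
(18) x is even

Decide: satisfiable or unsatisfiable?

Satisfiable

One satisfying assignment is x = 6, y = 3, z = 2, w = 4, v = 2.
For the less obvious constraints — constraint 3: v - x = -4; constraint 6: x + w = 10 — and the others hold by inspection.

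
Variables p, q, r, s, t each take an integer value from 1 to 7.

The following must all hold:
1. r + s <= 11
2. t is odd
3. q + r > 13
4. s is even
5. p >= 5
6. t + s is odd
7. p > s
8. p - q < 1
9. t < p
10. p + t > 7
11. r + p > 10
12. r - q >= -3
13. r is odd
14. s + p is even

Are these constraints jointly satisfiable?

The assignment p = 6, q = 7, r = 7, s = 4, t = 3 works:
  constraint 1 holds since r + s = 11.
  constraint 3 holds since q + r = 14.
The rest check out directly.

Satisfiable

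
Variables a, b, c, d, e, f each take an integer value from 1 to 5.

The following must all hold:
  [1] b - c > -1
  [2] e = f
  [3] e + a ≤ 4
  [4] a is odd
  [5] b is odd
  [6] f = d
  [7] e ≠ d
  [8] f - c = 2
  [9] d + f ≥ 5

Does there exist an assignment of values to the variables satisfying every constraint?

Unsatisfiable

From constraints 2 and 6, e = f = d, so e = d. But constraint 7 says e ≠ d. Contradiction.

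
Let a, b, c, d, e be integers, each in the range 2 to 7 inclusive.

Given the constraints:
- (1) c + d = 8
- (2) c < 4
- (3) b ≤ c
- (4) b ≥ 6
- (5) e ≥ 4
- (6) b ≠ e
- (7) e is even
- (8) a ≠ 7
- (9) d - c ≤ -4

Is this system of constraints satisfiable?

Unsatisfiable

From constraints 3 and 4: c ≥ b and b ≥ 6, so c ≥ 6. From constraint 2: c ≤ 3. But 3 < 6, so no value of c works.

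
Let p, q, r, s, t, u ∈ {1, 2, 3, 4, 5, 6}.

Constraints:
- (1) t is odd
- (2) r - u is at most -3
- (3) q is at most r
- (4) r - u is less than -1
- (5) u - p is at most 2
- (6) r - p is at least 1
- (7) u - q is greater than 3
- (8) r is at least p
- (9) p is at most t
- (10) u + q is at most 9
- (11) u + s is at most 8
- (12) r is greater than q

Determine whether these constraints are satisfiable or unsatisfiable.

Constraints 2, 5, and 6 give u − r ≥ 3, r − p ≥ 1, p − u ≥ -2.
Adding all 3 inequalities: the left sides telescope to 0, and the right sides sum to 3 + 1 + (-2) = 2. So 0 ≥ 2, which is false.

Unsatisfiable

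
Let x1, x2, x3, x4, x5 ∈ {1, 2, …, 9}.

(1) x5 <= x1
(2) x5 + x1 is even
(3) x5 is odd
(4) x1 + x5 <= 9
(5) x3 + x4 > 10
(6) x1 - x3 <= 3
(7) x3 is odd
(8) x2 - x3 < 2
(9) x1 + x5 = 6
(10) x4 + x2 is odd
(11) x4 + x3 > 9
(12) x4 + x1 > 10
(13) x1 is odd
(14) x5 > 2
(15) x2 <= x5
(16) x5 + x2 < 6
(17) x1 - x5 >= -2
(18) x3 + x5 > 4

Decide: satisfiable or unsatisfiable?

The assignment x1 = 3, x2 = 2, x3 = 3, x4 = 9, x5 = 3 works:
  constraint 4 holds since x1 + x5 = 6.
  constraint 5 holds since x3 + x4 = 12.
  constraint 6 holds since x1 - x3 = 0.
The rest check out directly.

Satisfiable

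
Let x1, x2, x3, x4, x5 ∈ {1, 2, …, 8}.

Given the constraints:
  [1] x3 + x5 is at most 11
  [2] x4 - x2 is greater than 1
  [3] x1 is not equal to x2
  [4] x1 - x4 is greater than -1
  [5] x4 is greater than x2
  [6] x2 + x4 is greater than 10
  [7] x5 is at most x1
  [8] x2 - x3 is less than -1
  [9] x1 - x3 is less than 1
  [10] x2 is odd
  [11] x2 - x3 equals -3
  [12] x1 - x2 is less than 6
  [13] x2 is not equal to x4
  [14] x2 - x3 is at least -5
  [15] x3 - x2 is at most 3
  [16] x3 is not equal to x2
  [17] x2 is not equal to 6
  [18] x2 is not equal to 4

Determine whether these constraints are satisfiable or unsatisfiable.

Satisfiable

Take x1 = 8, x2 = 5, x3 = 8, x4 = 8, x5 = 2. Then constraint 1: x3 + x5 = 10; constraint 2: x4 - x2 = 3; constraint 4: x1 - x4 = 0, and every other listed constraint is also met.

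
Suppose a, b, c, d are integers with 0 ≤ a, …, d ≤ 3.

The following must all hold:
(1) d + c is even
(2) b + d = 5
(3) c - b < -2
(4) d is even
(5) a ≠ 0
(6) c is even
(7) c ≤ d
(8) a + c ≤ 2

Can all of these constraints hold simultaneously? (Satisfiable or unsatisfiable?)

Satisfiable

Setting (a, b, c, d) = (1, 3, 0, 2) satisfies everything: constraint 2: b + d = 5; constraint 3: c - b = -3; constraint 8: a + c = 1, and the others follow.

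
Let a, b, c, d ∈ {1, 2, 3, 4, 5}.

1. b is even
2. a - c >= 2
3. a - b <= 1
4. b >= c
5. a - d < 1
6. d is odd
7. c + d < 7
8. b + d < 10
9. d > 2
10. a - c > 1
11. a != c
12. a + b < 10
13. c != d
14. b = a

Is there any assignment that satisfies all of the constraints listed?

Take a = 4, b = 4, c = 1, d = 5. Then constraint 2: a - c = 3; constraint 3: a - b = 0; constraint 5: a - d = -1, and every other listed constraint is also met.

Satisfiable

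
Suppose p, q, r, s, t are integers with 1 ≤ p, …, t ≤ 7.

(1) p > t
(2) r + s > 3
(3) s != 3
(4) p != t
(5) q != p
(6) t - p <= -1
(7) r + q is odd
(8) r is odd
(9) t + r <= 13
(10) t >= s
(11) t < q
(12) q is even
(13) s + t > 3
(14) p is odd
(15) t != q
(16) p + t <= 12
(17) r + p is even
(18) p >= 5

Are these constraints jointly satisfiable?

Satisfiable

One satisfying assignment is p = 7, q = 6, r = 5, s = 1, t = 5.
For the less obvious constraints — constraint 2: r + s = 6; constraint 6: t - p = -2 — and the others hold by inspection.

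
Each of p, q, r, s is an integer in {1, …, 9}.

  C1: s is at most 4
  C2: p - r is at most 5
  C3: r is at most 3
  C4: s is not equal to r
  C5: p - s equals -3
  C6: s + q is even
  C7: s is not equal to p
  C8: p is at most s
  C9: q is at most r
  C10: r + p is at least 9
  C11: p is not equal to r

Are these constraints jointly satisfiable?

From constraint 3: r ≤ 3. From constraints 1 and 8: p ≤ s ≤ 4. Hence r + p ≤ 7. But constraint 10 requires r + p ≥ 9, and 9 > 7. Contradiction.

Unsatisfiable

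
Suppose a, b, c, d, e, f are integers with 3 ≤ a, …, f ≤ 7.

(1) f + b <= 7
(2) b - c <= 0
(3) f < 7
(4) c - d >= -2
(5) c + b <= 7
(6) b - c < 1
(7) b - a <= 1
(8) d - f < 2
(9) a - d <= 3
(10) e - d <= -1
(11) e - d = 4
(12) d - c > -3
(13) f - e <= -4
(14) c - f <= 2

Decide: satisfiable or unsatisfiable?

Constraints 4, 10, 13, and 14 give f − c ≥ -2, c − d ≥ -2, d − e ≥ 1, e − f ≥ 4.
Adding all 4 inequalities: the left sides telescope to 0, and the right sides sum to (-2) + (-2) + 1 + 4 = 1. So 0 ≥ 1, which is false.

Unsatisfiable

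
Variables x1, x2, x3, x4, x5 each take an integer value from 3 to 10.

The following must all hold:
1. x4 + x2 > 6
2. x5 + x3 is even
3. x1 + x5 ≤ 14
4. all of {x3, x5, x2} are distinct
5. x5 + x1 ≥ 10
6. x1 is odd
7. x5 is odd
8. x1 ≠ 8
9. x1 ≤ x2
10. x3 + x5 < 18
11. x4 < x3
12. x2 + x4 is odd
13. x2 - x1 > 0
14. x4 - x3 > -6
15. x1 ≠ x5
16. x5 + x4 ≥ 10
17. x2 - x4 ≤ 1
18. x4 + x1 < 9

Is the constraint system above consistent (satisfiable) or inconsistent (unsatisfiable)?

Satisfiable

The assignment x1 = 3, x2 = 4, x3 = 7, x4 = 3, x5 = 9 works:
  constraint 1 holds since x4 + x2 = 7.
  constraint 3 holds since x1 + x5 = 12.
The rest check out directly.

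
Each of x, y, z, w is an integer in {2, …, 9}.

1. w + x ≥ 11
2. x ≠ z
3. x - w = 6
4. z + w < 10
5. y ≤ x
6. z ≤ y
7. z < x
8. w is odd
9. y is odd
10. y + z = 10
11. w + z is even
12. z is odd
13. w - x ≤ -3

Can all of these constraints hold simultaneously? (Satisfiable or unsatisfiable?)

Satisfiable

Setting (x, y, z, w) = (9, 5, 5, 3) satisfies everything: constraint 1: w + x = 12; constraint 3: x - w = 6; constraint 4: z + w = 8, and the others follow.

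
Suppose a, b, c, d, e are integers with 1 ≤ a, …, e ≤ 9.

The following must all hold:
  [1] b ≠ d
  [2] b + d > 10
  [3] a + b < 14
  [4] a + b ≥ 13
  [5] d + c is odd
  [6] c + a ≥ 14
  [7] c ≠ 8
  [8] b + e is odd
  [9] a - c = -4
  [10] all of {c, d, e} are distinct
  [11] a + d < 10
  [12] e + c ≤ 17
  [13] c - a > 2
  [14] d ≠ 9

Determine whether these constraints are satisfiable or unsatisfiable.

Satisfiable

Setting (a, b, c, d, e) = (5, 8, 9, 4, 7) satisfies everything: constraint 2: b + d = 12; constraint 3: a + b = 13; constraint 4: a + b = 13, and the others follow.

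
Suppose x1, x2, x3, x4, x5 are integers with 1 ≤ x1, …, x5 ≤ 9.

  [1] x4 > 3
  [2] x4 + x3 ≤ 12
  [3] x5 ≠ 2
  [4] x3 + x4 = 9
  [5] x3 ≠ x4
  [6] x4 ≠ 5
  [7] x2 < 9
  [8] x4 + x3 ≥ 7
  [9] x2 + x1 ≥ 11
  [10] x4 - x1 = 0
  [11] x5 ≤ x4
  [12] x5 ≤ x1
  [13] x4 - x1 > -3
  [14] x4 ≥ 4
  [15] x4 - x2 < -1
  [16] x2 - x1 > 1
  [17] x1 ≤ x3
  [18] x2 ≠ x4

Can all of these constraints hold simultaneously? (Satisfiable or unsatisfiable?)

Setting (x1, x2, x3, x4, x5) = (4, 8, 5, 4, 4) satisfies everything: constraint 2: x4 + x3 = 9; constraint 4: x3 + x4 = 9, and the others follow.

Satisfiable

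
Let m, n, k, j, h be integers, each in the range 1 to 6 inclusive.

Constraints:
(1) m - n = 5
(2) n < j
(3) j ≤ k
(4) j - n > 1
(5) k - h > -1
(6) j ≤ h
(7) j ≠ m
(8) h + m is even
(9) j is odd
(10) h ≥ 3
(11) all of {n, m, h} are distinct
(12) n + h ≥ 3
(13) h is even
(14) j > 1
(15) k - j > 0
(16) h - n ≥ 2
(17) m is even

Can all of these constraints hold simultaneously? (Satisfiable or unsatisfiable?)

Satisfiable

One satisfying assignment is m = 6, n = 1, k = 6, j = 3, h = 4.
For the less obvious constraints — constraint 1: m - n = 5; constraint 4: j - n = 2; constraint 5: k - h = 2 — and the others hold by inspection.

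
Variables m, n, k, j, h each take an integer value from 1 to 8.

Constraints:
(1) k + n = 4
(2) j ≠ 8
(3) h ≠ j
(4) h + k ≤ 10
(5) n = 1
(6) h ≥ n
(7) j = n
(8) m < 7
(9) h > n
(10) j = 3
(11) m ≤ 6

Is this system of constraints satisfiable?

Constraint 10 fixes j = 3 and constraint 5 fixes n = 1, but constraint 7 requires j = n. Since 3 ≠ 1, contradiction.

Unsatisfiable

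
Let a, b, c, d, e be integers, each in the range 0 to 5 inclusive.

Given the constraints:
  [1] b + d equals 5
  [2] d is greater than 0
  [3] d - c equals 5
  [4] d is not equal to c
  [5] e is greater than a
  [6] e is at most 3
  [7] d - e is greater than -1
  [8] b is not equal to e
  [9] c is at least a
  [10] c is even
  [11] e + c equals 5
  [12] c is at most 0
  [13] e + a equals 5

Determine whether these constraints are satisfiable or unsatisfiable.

Unsatisfiable

From constraint 6: e ≤ 3. From constraint 12: c ≤ 0. Hence e + c ≤ 3. But constraint 11 requires e + c = 5, and 5 > 3. Contradiction.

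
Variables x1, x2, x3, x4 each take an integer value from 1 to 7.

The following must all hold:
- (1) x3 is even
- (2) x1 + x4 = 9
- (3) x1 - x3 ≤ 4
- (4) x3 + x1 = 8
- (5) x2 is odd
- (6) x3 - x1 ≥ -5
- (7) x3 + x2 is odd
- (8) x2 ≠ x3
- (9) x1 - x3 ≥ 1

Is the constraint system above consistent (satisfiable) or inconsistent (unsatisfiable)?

Satisfiable

The assignment x1 = 6, x2 = 1, x3 = 2, x4 = 3 works:
  constraint 2 holds since x1 + x4 = 9.
  constraint 3 holds since x1 - x3 = 4.
The rest check out directly.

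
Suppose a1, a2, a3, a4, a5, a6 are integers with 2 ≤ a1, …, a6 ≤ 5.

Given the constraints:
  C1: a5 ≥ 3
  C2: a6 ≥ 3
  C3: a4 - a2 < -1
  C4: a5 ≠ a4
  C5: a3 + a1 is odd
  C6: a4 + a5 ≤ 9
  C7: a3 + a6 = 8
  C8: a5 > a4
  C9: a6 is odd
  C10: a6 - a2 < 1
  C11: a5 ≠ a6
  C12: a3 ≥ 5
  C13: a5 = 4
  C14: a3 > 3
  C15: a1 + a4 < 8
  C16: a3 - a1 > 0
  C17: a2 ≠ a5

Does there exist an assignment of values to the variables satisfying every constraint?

Satisfiable

Setting (a1, a2, a3, a4, a5, a6) = (4, 5, 5, 3, 4, 3) satisfies everything: constraint 3: a4 - a2 = -2; constraint 6: a4 + a5 = 7; constraint 7: a3 + a6 = 8, and the others follow.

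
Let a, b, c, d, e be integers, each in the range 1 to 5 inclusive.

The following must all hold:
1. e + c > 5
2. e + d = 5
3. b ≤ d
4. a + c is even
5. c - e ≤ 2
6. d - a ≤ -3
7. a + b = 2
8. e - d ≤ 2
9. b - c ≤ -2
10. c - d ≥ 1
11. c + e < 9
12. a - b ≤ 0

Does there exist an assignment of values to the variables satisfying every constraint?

Unsatisfiable

Constraints 5, 6, 8, 9, and 12 give d − e ≥ -2, e − c ≥ -2, c − b ≥ 2, b − a ≥ 0, a − d ≥ 3.
Adding all 5 inequalities: the left sides telescope to 0, and the right sides sum to (-2) + (-2) + 2 + 0 + 3 = 1. So 0 ≥ 1, which is false.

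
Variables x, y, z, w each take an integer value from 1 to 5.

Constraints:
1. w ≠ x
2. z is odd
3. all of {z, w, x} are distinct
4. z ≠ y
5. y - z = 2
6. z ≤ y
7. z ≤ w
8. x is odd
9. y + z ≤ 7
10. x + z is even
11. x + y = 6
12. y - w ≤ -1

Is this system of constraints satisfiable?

Satisfiable

The assignment x = 3, y = 3, z = 1, w = 4 works:
  constraint 5 holds since y - z = 2.
  constraint 9 holds since y + z = 4.
  constraint 11 holds since x + y = 6.
The rest check out directly.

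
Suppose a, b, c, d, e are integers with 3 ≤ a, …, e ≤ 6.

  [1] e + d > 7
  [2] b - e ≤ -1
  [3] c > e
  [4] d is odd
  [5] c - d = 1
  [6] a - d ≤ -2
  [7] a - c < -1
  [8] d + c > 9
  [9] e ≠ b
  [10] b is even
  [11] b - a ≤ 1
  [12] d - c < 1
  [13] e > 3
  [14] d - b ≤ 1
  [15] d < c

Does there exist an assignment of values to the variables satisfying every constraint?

Take a = 3, b = 4, c = 6, d = 5, e = 5. Then constraint 1: e + d = 10; constraint 2: b - e = -1; constraint 5: c - d = 1, and every other listed constraint is also met.

Satisfiable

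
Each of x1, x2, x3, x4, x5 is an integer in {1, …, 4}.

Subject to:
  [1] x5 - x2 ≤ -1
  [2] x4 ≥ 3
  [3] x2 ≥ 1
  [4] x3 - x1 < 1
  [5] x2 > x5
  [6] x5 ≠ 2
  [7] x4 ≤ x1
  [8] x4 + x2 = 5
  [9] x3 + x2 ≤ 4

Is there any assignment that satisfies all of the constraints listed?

Take x1 = 3, x2 = 2, x3 = 2, x4 = 3, x5 = 1. Then constraint 1: x5 - x2 = -1; constraint 4: x3 - x1 = -1; constraint 8: x4 + x2 = 5, and every other listed constraint is also met.

Satisfiable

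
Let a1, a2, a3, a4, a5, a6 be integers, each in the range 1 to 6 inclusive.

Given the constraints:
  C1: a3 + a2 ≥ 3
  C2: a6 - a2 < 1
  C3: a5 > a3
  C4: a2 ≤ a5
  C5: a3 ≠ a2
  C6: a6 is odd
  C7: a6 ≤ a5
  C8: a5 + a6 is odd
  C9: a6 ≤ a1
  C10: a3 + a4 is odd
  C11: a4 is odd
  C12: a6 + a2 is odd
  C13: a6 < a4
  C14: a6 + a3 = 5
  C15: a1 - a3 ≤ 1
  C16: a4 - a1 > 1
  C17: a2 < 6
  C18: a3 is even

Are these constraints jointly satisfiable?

The assignment a1 = 3, a2 = 4, a3 = 2, a4 = 5, a5 = 6, a6 = 3 works:
  constraint 1 holds since a3 + a2 = 6.
  constraint 2 holds since a6 - a2 = -1.
The rest check out directly.

Satisfiable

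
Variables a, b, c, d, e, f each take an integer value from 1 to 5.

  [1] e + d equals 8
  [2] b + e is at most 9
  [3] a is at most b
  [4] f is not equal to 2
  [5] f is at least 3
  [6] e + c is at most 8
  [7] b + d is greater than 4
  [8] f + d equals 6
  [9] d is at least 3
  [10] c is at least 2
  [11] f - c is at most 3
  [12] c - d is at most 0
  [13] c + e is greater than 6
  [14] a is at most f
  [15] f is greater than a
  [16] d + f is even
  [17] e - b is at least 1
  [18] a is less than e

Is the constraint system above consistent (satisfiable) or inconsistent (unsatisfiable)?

Try a = 2, b = 2, c = 2, d = 3, e = 5, f = 3.
Check constraint 1: e + d = 8; constraint 2: b + e = 7; constraint 6: e + c = 7. The remaining constraints are straightforward to verify.

Satisfiable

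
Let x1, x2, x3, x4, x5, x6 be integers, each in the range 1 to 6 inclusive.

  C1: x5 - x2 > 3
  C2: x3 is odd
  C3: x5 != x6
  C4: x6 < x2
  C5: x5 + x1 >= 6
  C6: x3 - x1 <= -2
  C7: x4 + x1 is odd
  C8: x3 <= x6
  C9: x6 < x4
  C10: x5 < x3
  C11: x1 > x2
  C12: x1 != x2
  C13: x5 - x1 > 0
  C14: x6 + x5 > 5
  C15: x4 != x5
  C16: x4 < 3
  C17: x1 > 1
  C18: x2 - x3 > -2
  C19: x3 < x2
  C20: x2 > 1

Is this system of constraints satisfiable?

Constraints 4, 8, 10, 11, and 13 give x1 < x5, x5 < x3, x3 ≤ x6, x6 < x2, x2 < x1. Chaining: x1 < x5 < x3 ≤ x6 < x2 < x1, which forces x1 < x1 — impossible.

Unsatisfiable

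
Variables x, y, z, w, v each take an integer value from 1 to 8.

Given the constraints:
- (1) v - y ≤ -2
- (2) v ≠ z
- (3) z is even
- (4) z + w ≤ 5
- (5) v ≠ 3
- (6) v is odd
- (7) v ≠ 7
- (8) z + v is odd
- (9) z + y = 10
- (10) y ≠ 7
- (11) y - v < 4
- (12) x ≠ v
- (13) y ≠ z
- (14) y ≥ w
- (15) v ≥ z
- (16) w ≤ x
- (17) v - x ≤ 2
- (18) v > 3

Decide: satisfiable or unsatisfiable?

Take x = 3, y = 8, z = 2, w = 2, v = 5. Then constraint 1: v - y = -3; constraint 4: z + w = 4; constraint 9: z + y = 10, and every other listed constraint is also met.

Satisfiable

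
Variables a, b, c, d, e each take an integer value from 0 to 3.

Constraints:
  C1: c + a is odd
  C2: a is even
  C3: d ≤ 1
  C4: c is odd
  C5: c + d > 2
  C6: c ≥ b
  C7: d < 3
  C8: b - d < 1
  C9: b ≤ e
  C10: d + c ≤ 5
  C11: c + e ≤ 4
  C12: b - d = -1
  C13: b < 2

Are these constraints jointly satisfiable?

Satisfiable

Setting (a, b, c, d, e) = (0, 0, 3, 1, 0) satisfies everything: constraint 5: c + d = 4; constraint 8: b - d = -1, and the others follow.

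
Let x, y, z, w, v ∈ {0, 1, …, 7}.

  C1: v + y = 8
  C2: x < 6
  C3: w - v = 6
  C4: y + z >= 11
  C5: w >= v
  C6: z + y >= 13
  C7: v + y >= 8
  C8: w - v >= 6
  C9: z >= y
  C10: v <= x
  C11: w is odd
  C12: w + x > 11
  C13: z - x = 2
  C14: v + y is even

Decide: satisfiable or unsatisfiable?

The assignment x = 5, y = 7, z = 7, w = 7, v = 1 works:
  constraint 1 holds since v + y = 8.
  constraint 3 holds since w - v = 6.
The rest check out directly.

Satisfiable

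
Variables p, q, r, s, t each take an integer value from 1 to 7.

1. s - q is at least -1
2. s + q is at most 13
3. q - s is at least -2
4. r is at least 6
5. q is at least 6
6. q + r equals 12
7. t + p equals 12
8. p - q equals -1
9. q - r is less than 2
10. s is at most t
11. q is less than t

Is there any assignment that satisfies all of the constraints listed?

Satisfiable

Setting (p, q, r, s, t) = (5, 6, 6, 7, 7) satisfies everything: constraint 1: s - q = 1; constraint 2: s + q = 13, and the others follow.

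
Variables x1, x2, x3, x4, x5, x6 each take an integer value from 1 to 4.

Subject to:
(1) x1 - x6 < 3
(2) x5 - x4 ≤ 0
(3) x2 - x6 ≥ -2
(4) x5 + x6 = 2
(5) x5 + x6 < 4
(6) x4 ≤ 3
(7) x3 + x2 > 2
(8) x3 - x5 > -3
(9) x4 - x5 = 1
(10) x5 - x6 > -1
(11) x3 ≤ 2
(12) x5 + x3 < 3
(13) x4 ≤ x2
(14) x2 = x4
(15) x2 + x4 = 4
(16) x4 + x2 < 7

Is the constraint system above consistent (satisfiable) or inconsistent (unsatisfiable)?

Satisfiable

Setting (x1, x2, x3, x4, x5, x6) = (1, 2, 1, 2, 1, 1) satisfies everything: constraint 1: x1 - x6 = 0; constraint 2: x5 - x4 = -1, and the others follow.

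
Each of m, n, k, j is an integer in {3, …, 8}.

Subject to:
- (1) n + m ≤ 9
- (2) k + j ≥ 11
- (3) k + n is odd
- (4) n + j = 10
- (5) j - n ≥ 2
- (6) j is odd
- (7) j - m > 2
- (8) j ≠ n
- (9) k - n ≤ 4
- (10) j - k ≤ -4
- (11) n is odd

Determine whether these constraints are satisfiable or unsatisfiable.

Unsatisfiable

Constraints 5, 9, and 10 give n − k ≥ -4, k − j ≥ 4, j − n ≥ 2.
Adding all 3 inequalities: the left sides telescope to 0, and the right sides sum to (-4) + 4 + 2 = 2. So 0 ≥ 2, which is false.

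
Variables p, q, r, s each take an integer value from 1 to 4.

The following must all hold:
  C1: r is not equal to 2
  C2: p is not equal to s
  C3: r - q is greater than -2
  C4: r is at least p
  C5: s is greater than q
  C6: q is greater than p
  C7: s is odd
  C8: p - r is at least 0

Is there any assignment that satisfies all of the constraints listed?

The assignment p = 1, q = 2, r = 1, s = 3 works:
  constraint 3 holds since r - q = -1.
  constraint 7 holds since s = 3 is odd.
  constraint 8 holds since p - r = 0.
The rest check out directly.

Satisfiable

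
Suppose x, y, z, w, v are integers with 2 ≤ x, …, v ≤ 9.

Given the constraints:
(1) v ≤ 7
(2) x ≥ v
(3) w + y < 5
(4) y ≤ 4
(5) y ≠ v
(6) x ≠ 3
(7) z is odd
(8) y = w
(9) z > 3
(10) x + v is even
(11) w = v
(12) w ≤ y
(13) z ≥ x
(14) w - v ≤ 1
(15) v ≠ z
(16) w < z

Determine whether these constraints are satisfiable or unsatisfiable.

From constraints 8 and 11, y = w = v, so y = v. But constraint 5 says y ≠ v. Contradiction.

Unsatisfiable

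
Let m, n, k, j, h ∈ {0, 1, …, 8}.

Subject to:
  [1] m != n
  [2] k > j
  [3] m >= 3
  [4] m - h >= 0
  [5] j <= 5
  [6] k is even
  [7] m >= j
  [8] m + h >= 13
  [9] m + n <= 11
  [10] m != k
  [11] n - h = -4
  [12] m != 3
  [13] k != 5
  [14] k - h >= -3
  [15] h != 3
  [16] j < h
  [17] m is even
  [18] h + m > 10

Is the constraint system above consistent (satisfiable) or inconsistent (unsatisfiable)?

The assignment m = 8, n = 1, k = 2, j = 0, h = 5 works:
  constraint 4 holds since m - h = 3.
  constraint 8 holds since m + h = 13.
The rest check out directly.

Satisfiable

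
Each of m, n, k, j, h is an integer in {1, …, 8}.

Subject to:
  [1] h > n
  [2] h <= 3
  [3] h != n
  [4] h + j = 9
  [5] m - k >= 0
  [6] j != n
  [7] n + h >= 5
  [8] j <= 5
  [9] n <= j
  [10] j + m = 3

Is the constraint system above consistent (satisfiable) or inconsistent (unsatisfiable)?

Unsatisfiable

From constraint 2: h ≤ 3. From constraint 8: j ≤ 5. Hence h + j ≤ 8. But constraint 4 requires h + j = 9, and 9 > 8. Contradiction.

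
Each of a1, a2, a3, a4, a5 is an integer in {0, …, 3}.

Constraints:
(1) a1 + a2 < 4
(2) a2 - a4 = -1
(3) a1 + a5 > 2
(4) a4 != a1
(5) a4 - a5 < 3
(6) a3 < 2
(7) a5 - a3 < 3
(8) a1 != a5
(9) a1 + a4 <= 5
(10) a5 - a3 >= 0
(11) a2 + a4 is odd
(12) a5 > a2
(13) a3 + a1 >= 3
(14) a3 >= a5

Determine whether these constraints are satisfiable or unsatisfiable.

Satisfiable

One satisfying assignment is a1 = 3, a2 = 0, a3 = 1, a4 = 1, a5 = 1.
For the less obvious constraints — constraint 1: a1 + a2 = 3; constraint 2: a2 - a4 = -1; constraint 3: a1 + a5 = 4 — and the others hold by inspection.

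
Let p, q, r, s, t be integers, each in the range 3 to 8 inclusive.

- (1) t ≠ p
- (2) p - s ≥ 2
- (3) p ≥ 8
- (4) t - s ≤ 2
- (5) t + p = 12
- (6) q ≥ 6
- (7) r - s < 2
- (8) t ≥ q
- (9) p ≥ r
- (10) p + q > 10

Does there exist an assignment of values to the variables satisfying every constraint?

From constraints 6 and 8: t ≥ q ≥ 6. From constraint 3: p ≥ 8. Hence t + p ≥ 14. But constraint 5 requires t + p = 12, and 12 < 14. Contradiction.

Unsatisfiable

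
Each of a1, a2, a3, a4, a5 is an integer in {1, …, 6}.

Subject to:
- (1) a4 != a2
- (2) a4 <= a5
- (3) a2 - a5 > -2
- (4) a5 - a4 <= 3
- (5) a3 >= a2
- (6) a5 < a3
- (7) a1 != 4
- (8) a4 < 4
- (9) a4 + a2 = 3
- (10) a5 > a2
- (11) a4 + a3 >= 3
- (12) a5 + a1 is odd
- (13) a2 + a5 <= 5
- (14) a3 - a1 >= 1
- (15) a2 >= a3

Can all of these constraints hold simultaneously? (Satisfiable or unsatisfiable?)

Unsatisfiable

Constraints 6, 10, and 15 give a2 < a5, a5 < a3, a3 ≤ a2. Chaining: a2 < a5 < a3 ≤ a2, which forces a2 < a2 — impossible.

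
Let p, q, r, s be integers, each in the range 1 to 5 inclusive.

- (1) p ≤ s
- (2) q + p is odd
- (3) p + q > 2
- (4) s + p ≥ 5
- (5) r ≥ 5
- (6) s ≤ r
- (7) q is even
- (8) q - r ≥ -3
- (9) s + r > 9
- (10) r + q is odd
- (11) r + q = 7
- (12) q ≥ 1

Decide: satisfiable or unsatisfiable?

Satisfiable

Setting (p, q, r, s) = (1, 2, 5, 5) satisfies everything: constraint 3: p + q = 3; constraint 4: s + p = 6; constraint 8: q - r = -3, and the others follow.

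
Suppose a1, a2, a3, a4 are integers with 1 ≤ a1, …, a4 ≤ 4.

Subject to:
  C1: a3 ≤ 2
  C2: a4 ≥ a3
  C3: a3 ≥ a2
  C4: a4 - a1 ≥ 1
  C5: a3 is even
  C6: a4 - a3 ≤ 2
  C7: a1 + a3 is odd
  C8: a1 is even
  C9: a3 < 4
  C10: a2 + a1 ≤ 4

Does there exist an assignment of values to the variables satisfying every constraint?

Unsatisfiable

Constraint 8 makes a1 even and constraint 5 makes a3 even, so a1 + a3 must be even. Constraint 7 says a1 + a3 is odd — contradiction.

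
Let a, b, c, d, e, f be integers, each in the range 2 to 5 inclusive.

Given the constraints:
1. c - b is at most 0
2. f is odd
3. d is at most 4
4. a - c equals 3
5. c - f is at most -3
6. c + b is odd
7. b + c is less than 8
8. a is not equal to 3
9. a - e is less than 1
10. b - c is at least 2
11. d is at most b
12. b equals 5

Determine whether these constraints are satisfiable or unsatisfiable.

One satisfying assignment is a = 5, b = 5, c = 2, d = 2, e = 5, f = 5.
For the less obvious constraints — constraint 1: c - b = -3; constraint 4: a - c = 3 — and the others hold by inspection.

Satisfiable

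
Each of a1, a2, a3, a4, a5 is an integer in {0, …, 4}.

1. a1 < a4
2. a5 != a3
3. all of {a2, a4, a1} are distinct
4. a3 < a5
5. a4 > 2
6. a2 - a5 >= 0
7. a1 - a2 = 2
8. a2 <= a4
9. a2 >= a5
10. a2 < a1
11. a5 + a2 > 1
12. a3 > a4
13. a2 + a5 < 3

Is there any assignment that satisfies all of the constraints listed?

Constraints 1, 4, 6, 10, and 12 give a4 < a3, a3 < a5, a5 ≤ a2, a2 < a1, a1 < a4. Chaining: a4 < a3 < a5 ≤ a2 < a1 < a4, which forces a4 < a4 — impossible.

Unsatisfiable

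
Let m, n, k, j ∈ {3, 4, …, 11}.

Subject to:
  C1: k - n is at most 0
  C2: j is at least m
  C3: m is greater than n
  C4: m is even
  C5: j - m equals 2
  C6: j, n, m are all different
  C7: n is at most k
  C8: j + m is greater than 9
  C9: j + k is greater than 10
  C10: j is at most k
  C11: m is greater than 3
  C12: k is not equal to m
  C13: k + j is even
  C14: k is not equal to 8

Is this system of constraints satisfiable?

Constraints 1, 2, 3, and 10 give j ≤ k, k ≤ n, n < m, m ≤ j. Chaining: j ≤ k ≤ n < m ≤ j, which forces j < j — impossible.

Unsatisfiable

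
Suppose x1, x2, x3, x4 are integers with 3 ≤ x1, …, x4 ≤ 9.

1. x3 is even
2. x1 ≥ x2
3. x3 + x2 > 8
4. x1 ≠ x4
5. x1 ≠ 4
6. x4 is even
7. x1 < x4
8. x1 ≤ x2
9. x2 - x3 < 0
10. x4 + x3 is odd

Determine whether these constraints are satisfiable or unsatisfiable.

Constraint 6 makes x4 even and constraint 1 makes x3 even, so x4 + x3 must be even. Constraint 10 says x4 + x3 is odd — contradiction.

Unsatisfiable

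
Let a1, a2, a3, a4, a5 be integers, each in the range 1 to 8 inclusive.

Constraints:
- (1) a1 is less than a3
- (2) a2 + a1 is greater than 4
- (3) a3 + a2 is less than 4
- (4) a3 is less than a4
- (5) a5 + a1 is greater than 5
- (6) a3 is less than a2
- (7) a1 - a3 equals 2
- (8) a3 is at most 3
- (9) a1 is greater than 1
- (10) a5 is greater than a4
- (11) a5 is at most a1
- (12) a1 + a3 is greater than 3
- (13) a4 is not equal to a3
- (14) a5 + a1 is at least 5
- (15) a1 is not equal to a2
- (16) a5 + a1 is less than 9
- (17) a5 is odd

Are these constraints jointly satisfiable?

Unsatisfiable

Constraints 1, 4, 10, and 11 give a5 ≤ a1, a1 < a3, a3 < a4, a4 < a5. Chaining: a5 ≤ a1 < a3 < a4 < a5, which forces a5 < a5 — impossible.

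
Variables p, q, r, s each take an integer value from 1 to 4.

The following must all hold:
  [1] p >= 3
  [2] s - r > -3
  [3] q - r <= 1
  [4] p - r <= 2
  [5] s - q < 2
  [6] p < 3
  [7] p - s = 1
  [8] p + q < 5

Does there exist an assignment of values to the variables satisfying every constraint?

From constraint 1: p ≥ 3. From constraint 6: p ≤ 2. But 2 < 3, so no value of p works.

Unsatisfiable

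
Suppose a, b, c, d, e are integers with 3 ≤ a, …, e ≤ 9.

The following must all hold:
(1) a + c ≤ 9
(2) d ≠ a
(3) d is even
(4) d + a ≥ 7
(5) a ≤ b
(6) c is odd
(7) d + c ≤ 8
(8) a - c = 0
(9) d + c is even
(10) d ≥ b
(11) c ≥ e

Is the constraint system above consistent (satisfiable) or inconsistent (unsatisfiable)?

Constraint 3 makes d even and constraint 6 makes c odd, so d + c must be odd. Constraint 9 says d + c is even — contradiction.

Unsatisfiable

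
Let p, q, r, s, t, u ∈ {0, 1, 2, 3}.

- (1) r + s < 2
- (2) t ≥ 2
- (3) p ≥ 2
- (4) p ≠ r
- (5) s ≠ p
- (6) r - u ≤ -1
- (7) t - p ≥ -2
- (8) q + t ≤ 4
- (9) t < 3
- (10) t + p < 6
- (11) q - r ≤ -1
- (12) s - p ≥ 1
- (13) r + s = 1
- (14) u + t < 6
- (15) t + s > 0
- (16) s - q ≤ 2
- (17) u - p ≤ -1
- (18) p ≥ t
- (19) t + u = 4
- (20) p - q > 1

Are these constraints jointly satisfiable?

Constraints 6, 11, 12, 16, and 17 give u − r ≥ 1, r − q ≥ 1, q − s ≥ -2, s − p ≥ 1, p − u ≥ 1.
Adding all 5 inequalities: the left sides telescope to 0, and the right sides sum to 1 + 1 + (-2) + 1 + 1 = 2. So 0 ≥ 2, which is false.

Unsatisfiable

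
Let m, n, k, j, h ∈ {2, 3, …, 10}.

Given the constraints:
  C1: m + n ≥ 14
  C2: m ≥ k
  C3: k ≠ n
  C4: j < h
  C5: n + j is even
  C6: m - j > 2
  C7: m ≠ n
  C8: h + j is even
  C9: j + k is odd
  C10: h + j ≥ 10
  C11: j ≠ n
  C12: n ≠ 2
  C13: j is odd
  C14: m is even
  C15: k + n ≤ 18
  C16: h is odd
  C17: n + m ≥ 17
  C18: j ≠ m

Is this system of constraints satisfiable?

Satisfiable

The assignment m = 8, n = 9, k = 8, j = 3, h = 9 works:
  constraint 1 holds since m + n = 17.
  constraint 6 holds since m - j = 5.
The rest check out directly.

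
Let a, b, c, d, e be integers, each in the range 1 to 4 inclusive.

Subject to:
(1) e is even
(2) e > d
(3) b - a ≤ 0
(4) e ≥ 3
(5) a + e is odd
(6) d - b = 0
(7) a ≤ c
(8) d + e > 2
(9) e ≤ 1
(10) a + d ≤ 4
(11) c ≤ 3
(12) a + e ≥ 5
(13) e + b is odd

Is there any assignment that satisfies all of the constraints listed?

From constraints 7 and 11: a ≤ c ≤ 3. From constraint 9: e ≤ 1. Hence a + e ≤ 4. But constraint 12 requires a + e ≥ 5, and 5 > 4. Contradiction.

Unsatisfiable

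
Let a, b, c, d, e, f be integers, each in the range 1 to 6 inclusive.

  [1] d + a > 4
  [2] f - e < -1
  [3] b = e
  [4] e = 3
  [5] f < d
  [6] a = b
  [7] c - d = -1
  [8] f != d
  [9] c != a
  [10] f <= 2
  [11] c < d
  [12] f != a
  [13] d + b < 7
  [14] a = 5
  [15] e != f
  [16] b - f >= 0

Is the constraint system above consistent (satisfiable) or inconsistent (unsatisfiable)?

Constraint 14 fixes a = 5 and constraint 4 fixes e = 3. Constraints 3 and 6 give a = b = e, so a = e. But 5 ≠ 3 — contradiction.

Unsatisfiable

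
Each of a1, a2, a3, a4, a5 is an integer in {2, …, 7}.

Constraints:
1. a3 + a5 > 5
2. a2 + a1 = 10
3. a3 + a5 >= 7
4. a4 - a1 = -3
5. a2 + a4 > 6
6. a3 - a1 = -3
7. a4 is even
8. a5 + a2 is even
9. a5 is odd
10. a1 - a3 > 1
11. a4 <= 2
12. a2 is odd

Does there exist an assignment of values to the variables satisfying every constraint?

Take a1 = 5, a2 = 5, a3 = 2, a4 = 2, a5 = 5. Then constraint 1: a3 + a5 = 7; constraint 2: a2 + a1 = 10; constraint 3: a3 + a5 = 7, and every other listed constraint is also met.

Satisfiable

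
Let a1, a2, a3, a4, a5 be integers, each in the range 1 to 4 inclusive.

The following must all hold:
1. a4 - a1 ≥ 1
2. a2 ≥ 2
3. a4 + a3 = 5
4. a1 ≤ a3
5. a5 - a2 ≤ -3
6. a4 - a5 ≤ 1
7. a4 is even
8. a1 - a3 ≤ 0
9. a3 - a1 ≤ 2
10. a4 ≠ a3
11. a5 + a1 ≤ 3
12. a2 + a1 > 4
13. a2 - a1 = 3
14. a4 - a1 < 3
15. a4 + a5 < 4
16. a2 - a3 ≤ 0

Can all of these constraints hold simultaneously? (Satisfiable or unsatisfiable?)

Unsatisfiable

Constraints 1, 5, 6, 9, and 16 give a5 − a4 ≥ -1, a4 − a1 ≥ 1, a1 − a3 ≥ -2, a3 − a2 ≥ 0, a2 − a5 ≥ 3.
Adding all 5 inequalities: the left sides telescope to 0, and the right sides sum to (-1) + 1 + (-2) + 0 + 3 = 1. So 0 ≥ 1, which is false.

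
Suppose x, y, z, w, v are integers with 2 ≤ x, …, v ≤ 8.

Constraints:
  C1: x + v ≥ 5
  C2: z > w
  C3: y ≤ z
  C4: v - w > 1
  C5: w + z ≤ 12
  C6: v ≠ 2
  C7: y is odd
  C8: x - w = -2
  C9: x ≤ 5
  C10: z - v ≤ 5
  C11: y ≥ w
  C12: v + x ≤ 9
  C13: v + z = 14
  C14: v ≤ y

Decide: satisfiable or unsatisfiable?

One satisfying assignment is x = 2, y = 7, z = 8, w = 4, v = 6.
For the less obvious constraints — constraint 1: x + v = 8; constraint 4: v - w = 2; constraint 5: w + z = 12 — and the others hold by inspection.

Satisfiable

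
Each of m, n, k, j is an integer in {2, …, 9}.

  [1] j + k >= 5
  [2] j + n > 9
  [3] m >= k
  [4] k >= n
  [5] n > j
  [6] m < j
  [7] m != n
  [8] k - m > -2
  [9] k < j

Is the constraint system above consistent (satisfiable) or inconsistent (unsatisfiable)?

Unsatisfiable

Constraints 3, 4, 5, and 6 give j < n, n ≤ k, k ≤ m, m < j. Chaining: j < n ≤ k ≤ m < j, which forces j < j — impossible.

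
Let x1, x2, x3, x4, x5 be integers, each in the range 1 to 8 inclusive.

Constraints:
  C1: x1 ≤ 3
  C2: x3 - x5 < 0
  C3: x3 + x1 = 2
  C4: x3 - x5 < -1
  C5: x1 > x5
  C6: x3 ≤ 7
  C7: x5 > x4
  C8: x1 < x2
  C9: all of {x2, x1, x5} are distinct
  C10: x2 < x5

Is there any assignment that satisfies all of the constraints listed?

Unsatisfiable

Constraints 5, 8, and 10 give x2 < x5, x5 < x1, x1 < x2. Chaining: x2 < x5 < x1 < x2, which forces x2 < x2 — impossible.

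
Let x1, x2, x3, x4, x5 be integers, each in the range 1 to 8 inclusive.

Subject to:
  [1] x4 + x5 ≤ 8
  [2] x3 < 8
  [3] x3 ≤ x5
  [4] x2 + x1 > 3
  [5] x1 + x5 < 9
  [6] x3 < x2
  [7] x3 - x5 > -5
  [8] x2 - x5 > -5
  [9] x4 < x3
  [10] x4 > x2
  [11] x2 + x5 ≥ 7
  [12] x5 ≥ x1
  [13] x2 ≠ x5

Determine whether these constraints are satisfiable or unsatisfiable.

Constraints 6, 9, and 10 give x3 < x2, x2 < x4, x4 < x3. Chaining: x3 < x2 < x4 < x3, which forces x3 < x3 — impossible.

Unsatisfiable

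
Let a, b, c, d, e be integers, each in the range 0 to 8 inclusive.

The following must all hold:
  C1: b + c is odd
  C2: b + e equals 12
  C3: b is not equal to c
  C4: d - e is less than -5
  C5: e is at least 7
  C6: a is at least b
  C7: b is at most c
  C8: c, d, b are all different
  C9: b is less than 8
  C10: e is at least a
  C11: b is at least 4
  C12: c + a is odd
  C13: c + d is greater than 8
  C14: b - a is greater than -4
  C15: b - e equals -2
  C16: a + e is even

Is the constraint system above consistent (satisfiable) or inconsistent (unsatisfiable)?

Try a = 7, b = 5, c = 8, d = 1, e = 7.
Check constraint 2: b + e = 12; constraint 4: d - e = -6; constraint 13: c + d = 9. The remaining constraints are straightforward to verify.

Satisfiable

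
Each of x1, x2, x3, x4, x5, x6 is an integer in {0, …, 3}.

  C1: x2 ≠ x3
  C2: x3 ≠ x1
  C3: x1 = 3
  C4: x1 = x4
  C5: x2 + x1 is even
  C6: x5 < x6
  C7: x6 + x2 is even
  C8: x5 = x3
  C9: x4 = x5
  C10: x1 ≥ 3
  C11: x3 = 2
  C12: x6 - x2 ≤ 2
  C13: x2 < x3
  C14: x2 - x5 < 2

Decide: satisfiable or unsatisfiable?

Unsatisfiable

Constraint 3 fixes x1 = 3 and constraint 11 fixes x3 = 2. Constraints 4, 8, and 9 give x1 = x4 = x5 = x3, so x1 = x3. But 3 ≠ 2 — contradiction.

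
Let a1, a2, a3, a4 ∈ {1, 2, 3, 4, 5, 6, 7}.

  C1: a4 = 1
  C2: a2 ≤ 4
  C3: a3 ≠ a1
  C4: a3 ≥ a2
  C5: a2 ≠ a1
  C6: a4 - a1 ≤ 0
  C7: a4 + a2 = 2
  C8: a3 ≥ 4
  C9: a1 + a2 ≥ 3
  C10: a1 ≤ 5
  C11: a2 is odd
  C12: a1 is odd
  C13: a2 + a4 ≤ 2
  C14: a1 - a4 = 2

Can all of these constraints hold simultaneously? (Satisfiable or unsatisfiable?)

Setting (a1, a2, a3, a4) = (3, 1, 7, 1) satisfies everything: constraint 6: a4 - a1 = -2; constraint 7: a4 + a2 = 2; constraint 9: a1 + a2 = 4, and the others follow.

Satisfiable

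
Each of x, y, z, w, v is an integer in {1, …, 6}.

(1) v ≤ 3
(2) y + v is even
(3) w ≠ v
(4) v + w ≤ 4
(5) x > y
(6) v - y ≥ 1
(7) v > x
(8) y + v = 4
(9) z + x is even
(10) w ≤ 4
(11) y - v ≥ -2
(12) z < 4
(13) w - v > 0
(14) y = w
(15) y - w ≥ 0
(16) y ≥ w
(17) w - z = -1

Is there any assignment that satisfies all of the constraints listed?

Unsatisfiable

Constraints 5, 7, 13, and 16 give y < x, x < v, v < w, w ≤ y. Chaining: y < x < v < w ≤ y, which forces y < y — impossible.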